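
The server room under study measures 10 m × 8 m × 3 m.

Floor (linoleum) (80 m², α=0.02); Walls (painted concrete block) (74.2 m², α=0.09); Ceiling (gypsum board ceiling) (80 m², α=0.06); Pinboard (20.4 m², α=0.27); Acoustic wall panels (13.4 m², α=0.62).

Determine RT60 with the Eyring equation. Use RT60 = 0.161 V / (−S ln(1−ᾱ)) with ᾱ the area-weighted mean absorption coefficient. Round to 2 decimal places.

S = Σ Sᵢ = 268.0 m².
Absorption A = 80·0.02 + 74.2·0.09 + 80·0.06 + 20.4·0.27 + 13.4·0.62 = 26.894 sabins.
ᾱ = 26.894 / 268.0 = 0.1004.
Eyring denominator: −S ln(1−ᾱ) = 28.356.
V = 10 × 8 × 3 = 240 m³.
RT60 = 0.161 × 240 / 28.356 = 1.36 s.

1.36 sec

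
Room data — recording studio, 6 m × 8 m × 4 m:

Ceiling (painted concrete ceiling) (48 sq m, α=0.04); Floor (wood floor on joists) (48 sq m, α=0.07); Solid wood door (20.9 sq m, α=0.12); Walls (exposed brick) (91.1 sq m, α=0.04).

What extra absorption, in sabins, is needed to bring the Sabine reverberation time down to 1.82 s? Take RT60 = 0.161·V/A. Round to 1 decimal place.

Total absorption A₁ = 48·0.04 + 48·0.07 + 20.9·0.12 + 91.1·0.04
  = 1.920 + 3.360 + 2.508 + 3.644 = 11.432 sq m sabins.
V = 192 m³. Required absorption A₂ = 0.161 × 192 / 1.82 = 16.985 sabins.
ΔA = A₂ − A₁ = 16.985 − 11.432 = 5.6 sabins.

5.6 sabins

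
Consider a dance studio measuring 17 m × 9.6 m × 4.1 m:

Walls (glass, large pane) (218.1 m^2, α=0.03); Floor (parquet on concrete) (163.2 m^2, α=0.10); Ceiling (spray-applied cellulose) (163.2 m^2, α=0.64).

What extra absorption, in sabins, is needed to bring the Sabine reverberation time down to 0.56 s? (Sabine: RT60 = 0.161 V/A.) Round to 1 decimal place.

65.1 sabins

A₁ = Σ Sᵢαᵢ = 218.1·0.03 + 163.2·0.10 + 163.2·0.64 = 127.311 sabins.
Target A₂ = 0.161·669.12/0.56 = 192.372 sabins (V = 669.12 m³).
Shortfall: 192.372 − 127.311 = 65.1 sabins.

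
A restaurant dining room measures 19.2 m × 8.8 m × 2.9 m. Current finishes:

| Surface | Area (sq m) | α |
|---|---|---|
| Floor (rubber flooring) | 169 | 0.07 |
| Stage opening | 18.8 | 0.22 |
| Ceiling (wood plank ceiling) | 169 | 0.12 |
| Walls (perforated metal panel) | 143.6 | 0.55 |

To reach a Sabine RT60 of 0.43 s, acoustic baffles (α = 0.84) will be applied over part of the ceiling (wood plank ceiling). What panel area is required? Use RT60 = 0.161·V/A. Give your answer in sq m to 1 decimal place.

94.8

Summing Sᵢαᵢ: 11.830 + 4.136 + 20.280 + 78.980 → A₁ = 115.226 sabins.
Required A₂ = 0.161·489.984/0.43 = 183.459 sabins.
Absorption to add: 183.459 − 115.226 = 68.233 sabins.
Each sq m of panel replacing the ceiling (wood plank ceiling) adds (0.84 − 0.12) = 0.72 sabins.
Area = ΔA/Δα = 68.233/0.72 = 94.8 sq m.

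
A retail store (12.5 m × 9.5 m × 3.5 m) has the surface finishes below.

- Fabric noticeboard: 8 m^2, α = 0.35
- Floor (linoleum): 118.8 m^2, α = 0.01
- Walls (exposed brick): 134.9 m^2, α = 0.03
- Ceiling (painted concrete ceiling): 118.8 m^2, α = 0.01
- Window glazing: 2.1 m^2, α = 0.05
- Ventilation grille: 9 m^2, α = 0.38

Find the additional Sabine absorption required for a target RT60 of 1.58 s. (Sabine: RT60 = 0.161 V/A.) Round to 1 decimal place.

29.6 sabins

Summing Sᵢαᵢ: 2.800 + 1.188 + 4.047 + 1.188 + 0.105 + 3.420 → A₁ = 12.748 sabins.
V = 415.625 m³. Required absorption A₂ = 0.161 × 415.625 / 1.58 = 42.352 sabins.
Additional absorption ΔA = 42.352 − 12.748 = 29.6 sabins.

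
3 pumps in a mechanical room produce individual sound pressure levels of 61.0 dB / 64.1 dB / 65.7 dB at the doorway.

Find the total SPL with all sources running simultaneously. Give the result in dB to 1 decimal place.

68.8 dB

Σ 10^(Lᵢ/10) = 7.545e+06.
Back to dB: 10·log₁₀ Σ = 68.8 dB.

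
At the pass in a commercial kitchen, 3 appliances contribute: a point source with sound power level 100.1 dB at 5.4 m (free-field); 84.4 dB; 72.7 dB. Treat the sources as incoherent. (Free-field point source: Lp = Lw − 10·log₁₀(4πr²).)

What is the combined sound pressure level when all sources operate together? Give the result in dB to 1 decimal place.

85.1 dB

Source at 5.4 m: Lp = 100.1 − 10·log₁₀(4π·5.4²) = 100.1 − 10·log₁₀(366.435) = 74.5 dB.
Converting to relative power and adding: 10^(74.5/10) + 10^(84.4/10) + 10^(72.7/10) = 3.222e+08.
Back to dB: 10·log₁₀ Σ = 85.1 dB.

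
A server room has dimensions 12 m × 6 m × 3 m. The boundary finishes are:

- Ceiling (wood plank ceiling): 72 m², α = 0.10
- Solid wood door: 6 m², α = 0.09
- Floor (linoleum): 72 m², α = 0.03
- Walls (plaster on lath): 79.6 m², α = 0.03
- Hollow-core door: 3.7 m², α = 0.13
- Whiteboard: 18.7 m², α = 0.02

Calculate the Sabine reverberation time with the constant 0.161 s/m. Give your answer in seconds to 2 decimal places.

2.65 s

Total absorption A = 72*0.10 + 6*0.09 + 72*0.03 + 79.6*0.03 + 3.7*0.13 + 18.7*0.02
  = 7.200 + 0.540 + 2.160 + 2.388 + 0.481 + 0.374 = 13.143 m² sabins.
Volume V = 12 × 6 × 3 = 216 m³.
RT60 = 0.161 · V / A = 0.161 × 216 / 13.143 = 2.65 s.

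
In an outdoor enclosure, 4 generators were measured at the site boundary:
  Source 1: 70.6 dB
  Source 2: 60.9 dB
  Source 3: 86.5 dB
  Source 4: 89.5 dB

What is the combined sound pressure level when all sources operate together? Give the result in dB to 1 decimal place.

91.3 dB

Sum in the linear (power) domain: Σ 10^(Lᵢ/10) = 10^(70.6/10) + 10^(60.9/10) + 10^(86.5/10) + 10^(89.5/10) = 1.351e+09.
Back to dB: 10·log₁₀ Σ = 91.3 dB.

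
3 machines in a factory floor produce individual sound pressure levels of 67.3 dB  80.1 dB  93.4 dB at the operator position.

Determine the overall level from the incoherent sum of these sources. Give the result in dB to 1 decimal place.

93.6 dB

Sum in the linear (power) domain: Σ 10^(Lᵢ/10) = 10^(67.3/10) + 10^(80.1/10) + 10^(93.4/10) = 2.295e+09.
Back to dB: 10·log₁₀ Σ = 93.6 dB.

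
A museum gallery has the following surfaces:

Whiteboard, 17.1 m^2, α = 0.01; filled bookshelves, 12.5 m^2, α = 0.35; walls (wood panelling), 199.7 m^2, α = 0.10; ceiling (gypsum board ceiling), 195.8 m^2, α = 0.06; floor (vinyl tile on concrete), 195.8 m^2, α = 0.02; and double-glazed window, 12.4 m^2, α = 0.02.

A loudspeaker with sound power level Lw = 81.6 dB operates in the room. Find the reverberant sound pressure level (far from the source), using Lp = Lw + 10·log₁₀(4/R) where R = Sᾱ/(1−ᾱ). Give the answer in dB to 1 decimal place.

A = 40.428 sabins; S = 633.3 m^2.
ᾱ = 0.0638, so room constant R = A/(1−ᾱ) = 43.183 m^2.
Lp = Lw + 10 log₁₀(4/R) = 81.6 -10.33 = 71.3 dB.

71.3 dB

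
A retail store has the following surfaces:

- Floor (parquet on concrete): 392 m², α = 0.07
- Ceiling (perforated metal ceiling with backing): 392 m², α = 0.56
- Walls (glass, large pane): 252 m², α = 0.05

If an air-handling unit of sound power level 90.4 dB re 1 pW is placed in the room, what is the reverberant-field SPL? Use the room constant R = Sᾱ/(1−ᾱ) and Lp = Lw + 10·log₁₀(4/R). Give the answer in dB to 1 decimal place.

Σ(Sᵢαᵢ) = 392×0.07 + 392×0.56 + 252×0.05 = 259.560; total area S = 1036.0 m².
ᾱ = 0.2505, so room constant R = A/(1−ᾱ) = 346.311 m².
Lp = Lw + 10 log₁₀(4/R) = 90.4 -19.37 = 71.0 dB.

71.0 dB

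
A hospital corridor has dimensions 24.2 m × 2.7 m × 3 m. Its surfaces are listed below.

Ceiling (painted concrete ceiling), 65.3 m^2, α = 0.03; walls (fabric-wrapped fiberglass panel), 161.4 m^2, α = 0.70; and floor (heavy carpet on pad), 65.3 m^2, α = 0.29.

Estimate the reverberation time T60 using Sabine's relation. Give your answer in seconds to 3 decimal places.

Summing Sᵢαᵢ: 1.959 + 112.980 + 18.937 → A = 133.876 sabins.
Volume V = 24.2 × 2.7 × 3 = 196.02 m³.
RT60 = 0.161 · V / A = 0.161 × 196.02 / 133.876 = 0.236 s.

0.236 seconds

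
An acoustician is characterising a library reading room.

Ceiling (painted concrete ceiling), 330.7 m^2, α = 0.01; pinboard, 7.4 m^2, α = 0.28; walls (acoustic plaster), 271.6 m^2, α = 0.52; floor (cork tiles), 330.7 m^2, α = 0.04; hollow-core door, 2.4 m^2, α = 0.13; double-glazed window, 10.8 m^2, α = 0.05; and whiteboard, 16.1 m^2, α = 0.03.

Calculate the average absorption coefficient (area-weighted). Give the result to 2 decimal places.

0.17

S = Σ Sᵢ = 330.7 + 7.4 + 271.6 + 330.7 + 2.4 + 10.8 + 16.1 = 969.7 m^2.
Weighted sum Σ Sα = 161.174.
ᾱ = 161.174 / 969.7 = 0.17.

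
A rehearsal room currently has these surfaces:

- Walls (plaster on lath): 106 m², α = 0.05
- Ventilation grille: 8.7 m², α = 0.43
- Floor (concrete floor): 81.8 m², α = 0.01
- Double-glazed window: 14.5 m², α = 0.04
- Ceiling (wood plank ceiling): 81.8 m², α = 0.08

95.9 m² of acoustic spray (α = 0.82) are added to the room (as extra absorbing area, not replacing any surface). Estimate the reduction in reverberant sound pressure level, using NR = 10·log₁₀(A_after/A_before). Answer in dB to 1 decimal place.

7.5 dB

Total absorption A_before = 106·0.05 + 8.7·0.43 + 81.8·0.01 + 14.5·0.04 + 81.8·0.08
  = 5.300 + 3.741 + 0.818 + 0.580 + 6.544 = 16.983 m² sabins.
Added absorption = 95.9 × 0.82 = 78.638 sabins.
A_after = 16.983 + 78.638 = 95.621 sabins.
Reduction = 10 log₁₀(A_after/A_before) = 10 log₁₀(5.6304) = 7.5 dB.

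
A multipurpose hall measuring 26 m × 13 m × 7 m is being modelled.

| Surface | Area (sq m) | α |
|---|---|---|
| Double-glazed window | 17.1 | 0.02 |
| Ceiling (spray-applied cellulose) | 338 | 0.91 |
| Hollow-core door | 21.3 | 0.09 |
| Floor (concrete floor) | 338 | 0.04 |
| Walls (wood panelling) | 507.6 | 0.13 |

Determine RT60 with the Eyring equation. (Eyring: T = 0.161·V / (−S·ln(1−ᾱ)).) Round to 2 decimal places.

Total surface area S = 17.1 + 338 + 21.3 + 338 + 507.6 = 1222.0 sq m.
Absorption A = 17.1·0.02 + 338·0.91 + 21.3·0.09 + 338·0.04 + 507.6·0.13 = 389.347 sabins.
ᾱ = 389.347 / 1222.0 = 0.3186.
Eyring denominator: −S ln(1−ᾱ) = 468.766.
V = 26 × 13 × 7 = 2366 m³.
T = 0.161·V/[−S·ln(1−ᾱ)] = 0.161·2366/468.766 = 0.81 s.

0.81 s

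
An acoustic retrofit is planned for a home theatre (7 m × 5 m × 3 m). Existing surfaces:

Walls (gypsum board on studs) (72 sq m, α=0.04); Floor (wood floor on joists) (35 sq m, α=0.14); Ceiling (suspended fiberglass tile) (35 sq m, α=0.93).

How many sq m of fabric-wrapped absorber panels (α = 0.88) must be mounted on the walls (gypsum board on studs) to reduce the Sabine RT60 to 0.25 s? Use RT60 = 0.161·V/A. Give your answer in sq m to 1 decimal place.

Equivalent absorption area: A₁ = 72·0.04 + 35·0.14 + 35·0.93 = 40.330 sq m.
V = 105 m³. Target absorption A₂ = 0.161 × 105 / 0.25 = 67.620 sabins.
ΔA needed = 67.620 − 40.330 = 27.290 sabins.
Net gain per sq m: Δα = 0.88 − 0.04 = 0.84.
Area = ΔA/Δα = 27.290/0.84 = 32.5 sq m.

32.5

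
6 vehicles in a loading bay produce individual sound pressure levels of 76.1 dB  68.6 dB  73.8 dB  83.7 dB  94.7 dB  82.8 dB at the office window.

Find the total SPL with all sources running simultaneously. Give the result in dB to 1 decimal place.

Converting to relative power and adding: 10^(76.1/10) + 10^(68.6/10) + 10^(73.8/10) + 10^(83.7/10) + 10^(94.7/10) + 10^(82.8/10) = 3.448e+09.
Back to dB: 10·log₁₀ Σ = 95.4 dB.

95.4 dB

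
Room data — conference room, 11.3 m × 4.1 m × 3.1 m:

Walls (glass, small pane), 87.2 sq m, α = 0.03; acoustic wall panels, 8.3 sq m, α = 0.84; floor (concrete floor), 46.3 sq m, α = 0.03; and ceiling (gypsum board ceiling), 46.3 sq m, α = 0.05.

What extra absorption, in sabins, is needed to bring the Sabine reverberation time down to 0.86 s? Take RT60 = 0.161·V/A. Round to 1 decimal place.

A₁ = Σ Sᵢαᵢ = 87.2×0.03 + 8.3×0.84 + 46.3×0.03 + 46.3×0.05 = 13.292 sabins.
V = 143.623 m³. Required absorption A₂ = 0.161 × 143.623 / 0.86 = 26.888 sabins.
Shortfall: 26.888 − 13.292 = 13.6 sabins.

13.6 sabins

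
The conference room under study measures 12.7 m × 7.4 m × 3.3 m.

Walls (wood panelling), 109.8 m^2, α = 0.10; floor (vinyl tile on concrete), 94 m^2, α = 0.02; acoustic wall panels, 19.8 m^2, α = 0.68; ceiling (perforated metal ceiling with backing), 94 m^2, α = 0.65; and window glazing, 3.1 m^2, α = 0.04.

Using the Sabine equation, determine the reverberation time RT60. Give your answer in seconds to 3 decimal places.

Equivalent absorption area: A = 109.8×0.10 + 94×0.02 + 19.8×0.68 + 94×0.65 + 3.1×0.04 = 87.548 m^2.
V = 12.7·7.4·3.3 = 310.134 m³.
RT60 = 0.161 · V / A = 0.161 × 310.134 / 87.548 = 0.570 s.

0.570 sec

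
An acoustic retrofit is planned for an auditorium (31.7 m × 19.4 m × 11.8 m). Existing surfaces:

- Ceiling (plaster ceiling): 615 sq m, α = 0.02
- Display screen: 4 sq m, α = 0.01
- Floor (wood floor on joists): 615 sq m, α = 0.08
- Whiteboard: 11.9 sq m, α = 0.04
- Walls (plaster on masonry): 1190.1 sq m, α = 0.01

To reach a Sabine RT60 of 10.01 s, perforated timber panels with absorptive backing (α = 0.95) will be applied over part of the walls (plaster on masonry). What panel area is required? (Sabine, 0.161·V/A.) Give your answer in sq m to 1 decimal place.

Summing Sᵢαᵢ: 12.300 + 0.040 + 49.200 + 0.476 + 11.901 → A₁ = 73.917 sabins.
Required A₂ = 0.161·7256.764/10.01 = 116.717 sabins.
Absorption to add: 116.717 − 73.917 = 42.800 sabins.
Each sq m of panel replacing the walls (plaster on masonry) adds (0.95 − 0.01) = 0.94 sabins.
Area = ΔA/Δα = 42.800/0.94 = 45.5 sq m.

45.5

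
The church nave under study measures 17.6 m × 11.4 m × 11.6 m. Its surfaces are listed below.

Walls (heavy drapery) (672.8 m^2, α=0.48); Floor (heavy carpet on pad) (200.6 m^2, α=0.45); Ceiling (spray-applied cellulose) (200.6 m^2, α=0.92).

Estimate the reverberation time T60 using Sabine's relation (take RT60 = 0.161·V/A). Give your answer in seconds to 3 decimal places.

0.627 s

Summing Sᵢαᵢ: 322.944 + 90.270 + 184.552 → A = 597.766 sabins.
Volume V = 17.6 × 11.4 × 11.6 = 2327.424 m³.
RT60 = 0.161 · V / A = 0.161 × 2327.424 / 597.766 = 0.627 s.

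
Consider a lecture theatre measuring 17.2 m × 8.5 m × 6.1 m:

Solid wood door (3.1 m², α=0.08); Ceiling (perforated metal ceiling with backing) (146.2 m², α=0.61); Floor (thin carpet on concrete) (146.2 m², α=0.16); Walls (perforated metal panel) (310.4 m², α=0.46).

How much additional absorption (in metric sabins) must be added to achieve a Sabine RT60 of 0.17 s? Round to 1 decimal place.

Summing Sᵢαᵢ: 0.248 + 89.182 + 23.392 + 142.784 → A₁ = 255.606 sabins.
For T = 0.17 s, need A₂ = 0.161·V/T = 0.161·891.82/0.17 = 844.606 sabins.
Shortfall: 844.606 − 255.606 = 589.0 sabins.

589.0 sabins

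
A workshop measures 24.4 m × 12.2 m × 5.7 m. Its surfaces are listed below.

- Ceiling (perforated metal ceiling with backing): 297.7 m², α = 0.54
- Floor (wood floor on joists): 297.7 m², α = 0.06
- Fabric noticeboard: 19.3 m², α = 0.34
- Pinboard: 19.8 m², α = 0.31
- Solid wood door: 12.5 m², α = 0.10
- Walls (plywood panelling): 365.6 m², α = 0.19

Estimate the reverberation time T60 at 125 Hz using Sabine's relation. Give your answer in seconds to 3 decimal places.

Total absorption A = 297.7*0.54 + 297.7*0.06 + 19.3*0.34 + 19.8*0.31 + 12.5*0.10 + 365.6*0.19
  = 160.758 + 17.862 + 6.562 + 6.138 + 1.250 + 69.464 = 262.034 m² sabins.
Room volume: 1696.776 m³.
Sabine: RT60 = 0.161 × 1696.776 / 262.034 = 1.043 s.

1.043 seconds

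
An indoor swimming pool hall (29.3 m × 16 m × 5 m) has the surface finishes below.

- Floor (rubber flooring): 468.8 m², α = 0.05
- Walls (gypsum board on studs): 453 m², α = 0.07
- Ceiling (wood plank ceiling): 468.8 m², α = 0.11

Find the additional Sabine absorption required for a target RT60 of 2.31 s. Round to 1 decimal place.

56.7 sabins

A₁ = Σ Sᵢαᵢ = 468.8×0.05 + 453×0.07 + 468.8×0.11 = 106.718 sabins.
Target A₂ = 0.161·2344/2.31 = 163.370 sabins (V = 2344 m³).
Shortfall: 163.370 − 106.718 = 56.7 sabins.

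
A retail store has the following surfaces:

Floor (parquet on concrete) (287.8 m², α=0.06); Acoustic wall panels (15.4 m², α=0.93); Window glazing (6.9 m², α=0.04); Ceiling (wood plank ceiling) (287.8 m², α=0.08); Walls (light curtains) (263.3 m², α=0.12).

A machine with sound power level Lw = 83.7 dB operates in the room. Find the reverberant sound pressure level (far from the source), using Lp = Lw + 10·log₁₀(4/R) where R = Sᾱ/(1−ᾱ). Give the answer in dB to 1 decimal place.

A = 86.486 sabins; S = 861.2 m².
ᾱ = 0.1004, so room constant R = A/(1−ᾱ) = 96.138 m².
Lp = Lw + 10 log₁₀(4/R) = 83.7 -13.81 = 69.9 dB.

69.9 dB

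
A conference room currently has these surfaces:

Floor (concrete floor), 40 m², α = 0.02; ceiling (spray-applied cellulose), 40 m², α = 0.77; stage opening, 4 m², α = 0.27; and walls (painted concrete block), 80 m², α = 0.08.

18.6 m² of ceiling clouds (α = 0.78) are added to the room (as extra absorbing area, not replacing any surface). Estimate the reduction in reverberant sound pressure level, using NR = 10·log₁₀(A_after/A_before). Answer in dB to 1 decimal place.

Equivalent absorption area: A_before = 40×0.02 + 40×0.77 + 4×0.27 + 80×0.08 = 39.080 m².
Added absorption = 18.6 × 0.78 = 14.508 sabins.
New total A_after = 53.588 sabins.
Reduction = 10 log₁₀(A_after/A_before) = 10 log₁₀(1.3712) = 1.4 dB.

1.4 dB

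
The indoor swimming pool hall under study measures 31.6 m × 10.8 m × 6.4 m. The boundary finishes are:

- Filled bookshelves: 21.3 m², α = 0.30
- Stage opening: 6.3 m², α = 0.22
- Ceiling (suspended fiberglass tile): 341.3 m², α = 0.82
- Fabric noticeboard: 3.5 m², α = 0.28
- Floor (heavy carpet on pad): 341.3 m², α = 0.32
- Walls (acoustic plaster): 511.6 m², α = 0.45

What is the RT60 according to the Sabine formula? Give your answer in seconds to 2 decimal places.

Summing Sᵢαᵢ: 6.390 + 1.386 + 279.866 + 0.980 + 109.216 + 230.220 → A = 628.058 sabins.
Volume V = 31.6 × 10.8 × 6.4 = 2184.192 m³.
RT60 = 0.161 · V / A = 0.161 × 2184.192 / 628.058 = 0.56 s.

0.56 s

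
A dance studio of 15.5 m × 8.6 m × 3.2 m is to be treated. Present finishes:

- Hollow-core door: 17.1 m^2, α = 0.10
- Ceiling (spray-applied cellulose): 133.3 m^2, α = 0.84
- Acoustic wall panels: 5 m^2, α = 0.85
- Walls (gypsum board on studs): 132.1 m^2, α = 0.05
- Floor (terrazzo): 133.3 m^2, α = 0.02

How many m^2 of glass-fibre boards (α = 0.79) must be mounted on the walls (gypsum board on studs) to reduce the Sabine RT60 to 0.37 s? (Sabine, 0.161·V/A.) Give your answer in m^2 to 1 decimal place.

Summing Sᵢαᵢ: 1.710 + 111.972 + 4.250 + 6.605 + 2.666 → A₁ = 127.203 sabins.
V = 426.56 m³. Target absorption A₂ = 0.161 × 426.56 / 0.37 = 185.611 sabins.
ΔA needed = 185.611 − 127.203 = 58.408 sabins.
Each m^2 of panel replacing the walls (gypsum board on studs) adds (0.79 − 0.05) = 0.74 sabins.
Area = ΔA/Δα = 58.408/0.74 = 78.9 m^2.

78.9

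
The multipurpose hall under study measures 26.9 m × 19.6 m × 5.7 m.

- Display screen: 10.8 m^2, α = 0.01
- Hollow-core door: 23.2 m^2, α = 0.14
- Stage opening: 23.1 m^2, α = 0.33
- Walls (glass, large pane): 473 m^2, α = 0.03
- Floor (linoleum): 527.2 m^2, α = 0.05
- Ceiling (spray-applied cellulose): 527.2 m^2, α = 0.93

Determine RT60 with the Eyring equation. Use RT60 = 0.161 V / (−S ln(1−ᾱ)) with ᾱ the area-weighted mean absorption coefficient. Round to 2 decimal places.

0.73 sec

S = Σ Sᵢ = 1584.5 m^2.
Absorption A = 10.8×0.01 + 23.2×0.14 + 23.1×0.33 + 473×0.03 + 527.2×0.05 + 527.2×0.93 = 541.825 sabins.
ᾱ = 541.825 / 1584.5 = 0.3420.
−S·ln(1−ᾱ) = −1584.5 × ln(1 − 0.3420) = 663.193.
V = 26.9 × 19.6 × 5.7 = 3005.268 m³.
RT60 = 0.161 × 3005.268 / 663.193 = 0.73 s.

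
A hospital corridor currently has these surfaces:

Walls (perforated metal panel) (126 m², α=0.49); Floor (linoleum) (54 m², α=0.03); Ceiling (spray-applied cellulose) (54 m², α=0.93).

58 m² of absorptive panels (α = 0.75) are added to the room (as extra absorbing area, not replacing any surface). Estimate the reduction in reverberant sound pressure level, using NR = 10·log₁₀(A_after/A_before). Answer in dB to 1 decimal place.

Total absorption A_before = 126·0.49 + 54·0.03 + 54·0.93
  = 61.740 + 1.620 + 50.220 = 113.580 m² sabins.
Added absorption = 58 × 0.75 = 43.500 sabins.
New total A_after = 157.080 sabins.
NR = 10·log₁₀(157.080/113.580) = 1.4 dB.

1.4 dB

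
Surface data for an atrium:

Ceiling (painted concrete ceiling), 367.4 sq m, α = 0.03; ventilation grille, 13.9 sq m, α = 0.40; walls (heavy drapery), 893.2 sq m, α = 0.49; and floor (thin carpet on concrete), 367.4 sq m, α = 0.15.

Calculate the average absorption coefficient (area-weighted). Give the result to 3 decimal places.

0.310

S = Σ Sᵢ = 367.4 + 13.9 + 893.2 + 367.4 = 1641.9 sq m.
Weighted sum Σ Sα = 509.360.
ᾱ = A/S = 0.310.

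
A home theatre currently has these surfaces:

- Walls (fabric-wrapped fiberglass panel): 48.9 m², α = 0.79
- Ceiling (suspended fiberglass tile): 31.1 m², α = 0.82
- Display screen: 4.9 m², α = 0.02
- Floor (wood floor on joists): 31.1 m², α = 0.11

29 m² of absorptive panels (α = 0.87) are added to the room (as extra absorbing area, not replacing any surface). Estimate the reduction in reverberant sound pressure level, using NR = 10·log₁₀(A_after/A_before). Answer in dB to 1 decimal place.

1.4 dB

Summing Sᵢαᵢ: 38.631 + 25.502 + 0.098 + 3.421 → A_before = 67.652 sabins.
Added absorption = 29 × 0.87 = 25.230 sabins.
A_after = 67.652 + 25.230 = 92.882 sabins.
NR = 10·log₁₀(92.882/67.652) = 1.4 dB.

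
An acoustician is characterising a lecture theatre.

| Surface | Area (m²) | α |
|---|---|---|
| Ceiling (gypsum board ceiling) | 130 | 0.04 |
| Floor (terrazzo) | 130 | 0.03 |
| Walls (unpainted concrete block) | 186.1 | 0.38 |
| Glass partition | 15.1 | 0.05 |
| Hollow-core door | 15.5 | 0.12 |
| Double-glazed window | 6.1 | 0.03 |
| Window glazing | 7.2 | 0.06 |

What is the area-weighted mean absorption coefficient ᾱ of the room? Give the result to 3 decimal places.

0.169

Total surface area S = 490.0 m².
Σ(Sᵢαᵢ) = 130*0.04 + 130*0.03 + 186.1*0.38 + 15.1*0.05 + 15.5*0.12 + 6.1*0.03 + 7.2*0.06 = 83.048.
ᾱ = A/S = 0.169.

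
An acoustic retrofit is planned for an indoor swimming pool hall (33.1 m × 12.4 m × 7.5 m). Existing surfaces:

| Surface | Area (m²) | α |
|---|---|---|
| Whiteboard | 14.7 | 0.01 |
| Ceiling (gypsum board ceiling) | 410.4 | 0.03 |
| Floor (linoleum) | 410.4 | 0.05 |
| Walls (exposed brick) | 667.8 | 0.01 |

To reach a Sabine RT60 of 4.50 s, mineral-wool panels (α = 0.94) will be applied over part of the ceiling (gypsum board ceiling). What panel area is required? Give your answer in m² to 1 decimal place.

77.4

Summing Sᵢαᵢ: 0.147 + 12.312 + 20.520 + 6.678 → A₁ = 39.657 sabins.
Required A₂ = 0.161·3078.3/4.50 = 110.135 sabins.
ΔA needed = 110.135 − 39.657 = 70.478 sabins.
Net gain per m²: Δα = 0.94 − 0.03 = 0.91.
Area = ΔA/Δα = 70.478/0.91 = 77.4 m².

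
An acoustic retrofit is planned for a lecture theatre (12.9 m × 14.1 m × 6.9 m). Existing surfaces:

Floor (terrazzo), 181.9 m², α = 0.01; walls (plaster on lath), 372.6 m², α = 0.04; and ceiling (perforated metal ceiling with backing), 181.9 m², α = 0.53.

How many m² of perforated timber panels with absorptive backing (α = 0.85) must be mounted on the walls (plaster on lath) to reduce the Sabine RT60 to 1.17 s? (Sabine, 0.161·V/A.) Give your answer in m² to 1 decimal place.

73.5

Equivalent absorption area: A₁ = 181.9·0.01 + 372.6·0.04 + 181.9·0.53 = 113.130 m².
Required A₂ = 0.161·1255.041/1.17 = 172.702 sabins.
ΔA needed = 172.702 − 113.130 = 59.572 sabins.
Each m² of panel replacing the walls (plaster on lath) adds (0.85 − 0.04) = 0.81 sabins.
Panel area = 59.572 / 0.81 = 73.5 m².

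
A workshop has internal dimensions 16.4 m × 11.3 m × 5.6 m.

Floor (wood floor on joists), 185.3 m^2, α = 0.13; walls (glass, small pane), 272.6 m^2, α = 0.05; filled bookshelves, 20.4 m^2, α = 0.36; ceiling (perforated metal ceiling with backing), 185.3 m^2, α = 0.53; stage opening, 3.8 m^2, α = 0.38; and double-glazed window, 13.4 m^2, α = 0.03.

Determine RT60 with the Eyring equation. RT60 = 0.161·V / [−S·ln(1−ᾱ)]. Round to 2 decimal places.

Total surface area S = 185.3 + 272.6 + 20.4 + 185.3 + 3.8 + 13.4 = 680.8 m^2.
Absorption A = 185.3·0.13 + 272.6·0.05 + 20.4·0.36 + 185.3·0.53 + 3.8·0.38 + 13.4·0.03 = 145.118 sabins.
ᾱ = 145.118 / 680.8 = 0.2132.
−S·ln(1−ᾱ) = −680.8 × ln(1 − 0.2132) = 163.243.
V = 16.4 × 11.3 × 5.6 = 1037.792 m³.
RT60 = 0.161 × 1037.792 / 163.243 = 1.02 s.

1.02 sec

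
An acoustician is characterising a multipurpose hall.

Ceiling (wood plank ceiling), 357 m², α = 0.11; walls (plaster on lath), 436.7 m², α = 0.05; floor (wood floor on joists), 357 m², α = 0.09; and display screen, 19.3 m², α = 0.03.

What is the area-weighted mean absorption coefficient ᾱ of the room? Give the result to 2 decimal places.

S = Σ Sᵢ = 357 + 436.7 + 357 + 19.3 = 1170.0 m².
Weighted sum Σ Sα = 93.814.
ᾱ = 93.814 / 1170.0 = 0.08.

0.08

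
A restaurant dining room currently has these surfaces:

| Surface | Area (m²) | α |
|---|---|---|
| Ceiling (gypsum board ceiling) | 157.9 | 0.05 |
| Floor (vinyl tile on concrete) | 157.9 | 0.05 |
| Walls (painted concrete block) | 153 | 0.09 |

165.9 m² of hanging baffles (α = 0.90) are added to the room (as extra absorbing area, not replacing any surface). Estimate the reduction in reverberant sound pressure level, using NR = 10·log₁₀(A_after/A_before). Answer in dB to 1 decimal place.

Summing Sᵢαᵢ: 7.895 + 7.895 + 13.770 → A_before = 29.560 sabins.
Treatment contributes 165.9·0.90 = 149.310 sabins.
New total A_after = 178.870 sabins.
Reduction = 10 log₁₀(A_after/A_before) = 10 log₁₀(6.0511) = 7.8 dB.

7.8 dB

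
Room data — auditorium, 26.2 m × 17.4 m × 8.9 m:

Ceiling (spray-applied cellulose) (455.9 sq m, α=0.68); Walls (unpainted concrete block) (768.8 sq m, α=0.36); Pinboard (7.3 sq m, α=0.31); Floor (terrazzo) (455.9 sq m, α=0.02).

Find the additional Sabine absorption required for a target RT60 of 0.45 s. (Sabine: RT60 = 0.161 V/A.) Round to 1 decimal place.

853.5 sabins

Total absorption A₁ = 455.9·0.68 + 768.8·0.36 + 7.3·0.31 + 455.9·0.02
  = 310.012 + 276.768 + 2.263 + 9.118 = 598.161 sq m sabins.
V = 4057.332 m³. Required absorption A₂ = 0.161 × 4057.332 / 0.45 = 1451.623 sabins.
ΔA = A₂ − A₁ = 1451.623 − 598.161 = 853.5 sabins.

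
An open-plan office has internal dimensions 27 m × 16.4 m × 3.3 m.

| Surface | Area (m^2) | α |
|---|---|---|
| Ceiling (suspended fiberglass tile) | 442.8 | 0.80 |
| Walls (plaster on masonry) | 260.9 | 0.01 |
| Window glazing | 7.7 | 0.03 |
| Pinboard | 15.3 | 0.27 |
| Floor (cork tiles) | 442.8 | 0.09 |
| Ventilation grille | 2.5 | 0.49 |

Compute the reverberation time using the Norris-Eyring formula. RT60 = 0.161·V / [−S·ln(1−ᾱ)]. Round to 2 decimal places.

0.48 s

Total surface area S = 442.8 + 260.9 + 7.7 + 15.3 + 442.8 + 2.5 = 1172.0 m^2.
Σ(Sᵢαᵢ) = 442.8·0.80 + 260.9·0.01 + 7.7·0.03 + 15.3·0.27 + 442.8·0.09 + 2.5·0.49 = 402.288.
ᾱ = 402.288 / 1172.0 = 0.3432.
−S·ln(1−ᾱ) = −1172.0 × ln(1 − 0.3432) = 492.680.
V = 27 × 16.4 × 3.3 = 1461.24 m³.
RT60 = 0.161 × 1461.24 / 492.680 = 0.48 s.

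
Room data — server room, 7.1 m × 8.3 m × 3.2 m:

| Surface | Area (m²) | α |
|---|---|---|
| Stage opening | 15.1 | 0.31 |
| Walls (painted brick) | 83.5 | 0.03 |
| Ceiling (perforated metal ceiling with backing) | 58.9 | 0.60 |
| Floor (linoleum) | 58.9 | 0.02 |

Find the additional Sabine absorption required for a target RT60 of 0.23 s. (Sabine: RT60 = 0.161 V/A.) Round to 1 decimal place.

88.3 sabins

Summing Sᵢαᵢ: 4.681 + 2.505 + 35.340 + 1.178 → A₁ = 43.704 sabins.
For T = 0.23 s, need A₂ = 0.161·V/T = 0.161·188.576/0.23 = 132.003 sabins.
Shortfall: 132.003 − 43.704 = 88.3 sabins.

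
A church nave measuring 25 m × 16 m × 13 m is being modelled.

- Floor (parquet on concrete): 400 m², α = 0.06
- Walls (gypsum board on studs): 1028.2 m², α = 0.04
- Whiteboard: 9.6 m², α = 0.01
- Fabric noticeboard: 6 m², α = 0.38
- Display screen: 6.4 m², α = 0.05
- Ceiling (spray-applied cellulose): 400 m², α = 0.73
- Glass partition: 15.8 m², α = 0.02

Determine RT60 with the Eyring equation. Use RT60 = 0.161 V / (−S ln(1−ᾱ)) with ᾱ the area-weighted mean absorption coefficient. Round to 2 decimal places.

2.09 seconds

S = Σ Sᵢ = 1866.0 m².
Absorption A = 400×0.06 + 1028.2×0.04 + 9.6×0.01 + 6×0.38 + 6.4×0.05 + 400×0.73 + 15.8×0.02 = 360.140 sabins.
ᾱ = 360.140 / 1866.0 = 0.1930.
Eyring denominator: −S ln(1−ᾱ) = 400.129.
V = 25 × 16 × 13 = 5200 m³.
RT60 = 0.161 × 5200 / 400.129 = 2.09 s.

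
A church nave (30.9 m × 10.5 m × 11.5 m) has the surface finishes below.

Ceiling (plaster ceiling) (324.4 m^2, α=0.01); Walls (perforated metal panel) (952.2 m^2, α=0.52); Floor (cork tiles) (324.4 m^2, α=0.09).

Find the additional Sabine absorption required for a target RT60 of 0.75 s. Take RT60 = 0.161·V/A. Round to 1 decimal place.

273.4 sabins

Total absorption A₁ = 324.4·0.01 + 952.2·0.52 + 324.4·0.09
  = 3.244 + 495.144 + 29.196 = 527.584 m^2 sabins.
For T = 0.75 s, need A₂ = 0.161·V/T = 0.161·3731.175/0.75 = 800.959 sabins.
ΔA = A₂ − A₁ = 800.959 − 527.584 = 273.4 sabins.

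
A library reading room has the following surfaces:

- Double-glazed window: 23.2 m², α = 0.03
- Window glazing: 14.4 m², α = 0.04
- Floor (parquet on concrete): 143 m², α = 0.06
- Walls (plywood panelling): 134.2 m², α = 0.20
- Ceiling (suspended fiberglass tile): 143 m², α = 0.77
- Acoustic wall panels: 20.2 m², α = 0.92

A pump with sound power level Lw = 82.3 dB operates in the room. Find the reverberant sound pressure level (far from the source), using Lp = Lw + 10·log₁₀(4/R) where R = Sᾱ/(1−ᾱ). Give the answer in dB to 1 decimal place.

64.3 dB

Σ(Sᵢαᵢ) = 23.2×0.03 + 14.4×0.04 + 143×0.06 + 134.2×0.20 + 143×0.77 + 20.2×0.92 = 165.386; total area S = 478.0 m².
ᾱ = 0.3460, so room constant R = A/(1−ᾱ) = 252.884 m².
Lp = 82.3 + 10·log₁₀(4/252.884) = 82.3 + (-18.01) = 64.3 dB.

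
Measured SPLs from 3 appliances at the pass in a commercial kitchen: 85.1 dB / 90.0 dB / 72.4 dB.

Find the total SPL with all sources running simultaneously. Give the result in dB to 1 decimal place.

Sum in the linear (power) domain: Σ 10^(Lᵢ/10) = 10^(85.1/10) + 10^(90.0/10) + 10^(72.4/10) = 1.341e+09.
Combined level = 10 log₁₀(1.341e+09) = 91.3 dB.

91.3 dB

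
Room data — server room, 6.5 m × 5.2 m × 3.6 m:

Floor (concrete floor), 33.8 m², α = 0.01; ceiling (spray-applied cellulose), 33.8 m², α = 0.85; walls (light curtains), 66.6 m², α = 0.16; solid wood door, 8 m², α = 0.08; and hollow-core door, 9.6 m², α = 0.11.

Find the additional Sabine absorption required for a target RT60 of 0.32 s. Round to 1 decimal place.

Summing Sᵢαᵢ: 0.338 + 28.730 + 10.656 + 0.640 + 1.056 → A₁ = 41.420 sabins.
Target A₂ = 0.161·121.68/0.32 = 61.220 sabins (V = 121.68 m³).
Shortfall: 61.220 − 41.420 = 19.8 sabins.

19.8 sabins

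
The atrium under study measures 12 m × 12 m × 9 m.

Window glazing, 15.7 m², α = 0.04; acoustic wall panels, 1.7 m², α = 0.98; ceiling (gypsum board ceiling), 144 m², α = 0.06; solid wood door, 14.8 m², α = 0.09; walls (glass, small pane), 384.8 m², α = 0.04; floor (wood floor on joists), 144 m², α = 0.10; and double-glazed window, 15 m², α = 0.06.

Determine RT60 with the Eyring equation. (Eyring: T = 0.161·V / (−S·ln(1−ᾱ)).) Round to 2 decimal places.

Total surface area S = 15.7 + 1.7 + 144 + 14.8 + 384.8 + 144 + 15 = 720.0 m².
Σ(Sᵢαᵢ) = 15.7×0.04 + 1.7×0.98 + 144×0.06 + 14.8×0.09 + 384.8×0.04 + 144×0.10 + 15×0.06 = 42.958.
Mean coefficient ᾱ = A/S = 0.0597.
Eyring denominator: −S ln(1−ᾱ) = 44.321.
V = 12 × 12 × 9 = 1296 m³.
RT60 = 0.161 × 1296 / 44.321 = 4.71 s.

4.71 sec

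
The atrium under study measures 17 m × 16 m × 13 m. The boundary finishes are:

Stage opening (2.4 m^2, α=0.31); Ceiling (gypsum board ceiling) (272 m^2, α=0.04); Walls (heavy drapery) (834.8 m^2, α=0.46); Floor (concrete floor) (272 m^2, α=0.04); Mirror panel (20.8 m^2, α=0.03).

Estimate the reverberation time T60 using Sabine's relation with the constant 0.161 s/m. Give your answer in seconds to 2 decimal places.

Equivalent absorption area: A = 2.4*0.31 + 272*0.04 + 834.8*0.46 + 272*0.04 + 20.8*0.03 = 407.136 m^2.
Volume V = 17 × 16 × 13 = 3536 m³.
T = 0.161 V/A = 0.161·3536/407.136 = 1.40 s.

1.40 s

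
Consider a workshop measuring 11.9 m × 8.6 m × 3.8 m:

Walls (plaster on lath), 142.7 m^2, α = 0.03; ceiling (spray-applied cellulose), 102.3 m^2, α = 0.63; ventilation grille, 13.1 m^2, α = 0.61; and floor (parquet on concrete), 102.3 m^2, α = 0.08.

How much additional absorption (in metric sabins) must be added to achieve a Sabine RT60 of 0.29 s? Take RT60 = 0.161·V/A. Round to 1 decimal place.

Total absorption A₁ = 142.7·0.03 + 102.3·0.63 + 13.1·0.61 + 102.3·0.08
  = 4.281 + 64.449 + 7.991 + 8.184 = 84.905 m^2 sabins.
For T = 0.29 s, need A₂ = 0.161·V/T = 0.161·388.892/0.29 = 215.902 sabins.
ΔA = A₂ − A₁ = 215.902 − 84.905 = 131.0 sabins.

131.0 sabins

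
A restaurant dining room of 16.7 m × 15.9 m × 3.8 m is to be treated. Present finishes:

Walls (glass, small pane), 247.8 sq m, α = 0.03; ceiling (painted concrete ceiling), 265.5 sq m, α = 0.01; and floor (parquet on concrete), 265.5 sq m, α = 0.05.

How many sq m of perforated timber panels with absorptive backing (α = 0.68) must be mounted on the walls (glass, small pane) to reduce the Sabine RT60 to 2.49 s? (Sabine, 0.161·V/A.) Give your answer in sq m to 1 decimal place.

Summing Sᵢαᵢ: 7.434 + 2.655 + 13.275 → A₁ = 23.364 sabins.
V = 1009.014 m³. Target absorption A₂ = 0.161 × 1009.014 / 2.49 = 65.241 sabins.
Absorption to add: 65.241 − 23.364 = 41.877 sabins.
Each sq m of panel replacing the walls (glass, small pane) adds (0.68 − 0.03) = 0.65 sabins.
Panel area = 41.877 / 0.65 = 64.4 sq m.

64.4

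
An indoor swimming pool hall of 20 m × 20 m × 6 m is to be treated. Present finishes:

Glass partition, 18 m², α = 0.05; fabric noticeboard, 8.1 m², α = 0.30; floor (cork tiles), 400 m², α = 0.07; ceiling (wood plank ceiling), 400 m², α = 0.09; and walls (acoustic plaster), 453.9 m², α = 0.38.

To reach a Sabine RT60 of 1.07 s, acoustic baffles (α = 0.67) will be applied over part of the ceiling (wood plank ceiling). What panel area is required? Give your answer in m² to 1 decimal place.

Summing Sᵢαᵢ: 0.900 + 2.430 + 28.000 + 36.000 + 172.482 → A₁ = 239.812 sabins.
V = 2400 m³. Target absorption A₂ = 0.161 × 2400 / 1.07 = 361.121 sabins.
ΔA needed = 361.121 − 239.812 = 121.309 sabins.
Each m² of panel replacing the ceiling (wood plank ceiling) adds (0.67 − 0.09) = 0.58 sabins.
Area = ΔA/Δα = 121.309/0.58 = 209.2 m².

209.2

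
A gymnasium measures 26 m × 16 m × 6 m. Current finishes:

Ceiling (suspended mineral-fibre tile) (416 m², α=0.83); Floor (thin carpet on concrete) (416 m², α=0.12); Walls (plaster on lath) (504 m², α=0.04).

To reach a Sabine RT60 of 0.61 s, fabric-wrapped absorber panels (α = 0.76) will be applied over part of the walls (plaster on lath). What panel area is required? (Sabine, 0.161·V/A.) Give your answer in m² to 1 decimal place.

Equivalent absorption area: A₁ = 416×0.83 + 416×0.12 + 504×0.04 = 415.360 m².
V = 2496 m³. Target absorption A₂ = 0.161 × 2496 / 0.61 = 658.780 sabins.
Absorption to add: 658.780 − 415.360 = 243.420 sabins.
Net gain per m²: Δα = 0.76 − 0.04 = 0.72.
Area = ΔA/Δα = 243.420/0.72 = 338.1 m².

338.1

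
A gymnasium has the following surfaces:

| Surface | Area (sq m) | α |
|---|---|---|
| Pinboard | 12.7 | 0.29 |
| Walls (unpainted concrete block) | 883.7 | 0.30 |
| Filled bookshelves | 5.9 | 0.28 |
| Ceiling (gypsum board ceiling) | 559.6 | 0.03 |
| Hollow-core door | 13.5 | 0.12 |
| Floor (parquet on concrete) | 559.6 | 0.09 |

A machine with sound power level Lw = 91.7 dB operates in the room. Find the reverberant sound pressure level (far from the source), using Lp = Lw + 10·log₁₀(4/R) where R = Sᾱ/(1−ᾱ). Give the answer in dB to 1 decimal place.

Σ(Sᵢαᵢ) = 12.7·0.29 + 883.7·0.30 + 5.9·0.28 + 559.6·0.03 + 13.5·0.12 + 559.6·0.09 = 339.217; total area S = 2035.0 sq m.
ᾱ = 339.217/2035.0 = 0.1667; R = Sᾱ/(1−ᾱ) = 339.217/(1−0.1667) = 407.077 sq m.
Lp = Lw + 10 log₁₀(4/R) = 91.7 -20.08 = 71.6 dB.

71.6 dB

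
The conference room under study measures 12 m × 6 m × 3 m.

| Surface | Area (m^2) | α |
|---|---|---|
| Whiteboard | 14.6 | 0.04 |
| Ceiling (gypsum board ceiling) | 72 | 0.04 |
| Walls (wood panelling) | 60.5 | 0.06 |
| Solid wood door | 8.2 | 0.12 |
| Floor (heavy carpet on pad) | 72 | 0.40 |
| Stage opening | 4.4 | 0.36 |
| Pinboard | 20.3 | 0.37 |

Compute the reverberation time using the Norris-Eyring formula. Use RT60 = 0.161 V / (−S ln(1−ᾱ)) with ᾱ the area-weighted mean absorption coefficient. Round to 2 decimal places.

0.69 seconds

Total surface area S = 14.6 + 72 + 60.5 + 8.2 + 72 + 4.4 + 20.3 = 252.0 m^2.
Absorption A = 14.6·0.04 + 72·0.04 + 60.5·0.06 + 8.2·0.12 + 72·0.40 + 4.4·0.36 + 20.3·0.37 = 45.973 sabins.
Mean coefficient ᾱ = A/S = 0.1824.
−S·ln(1−ᾱ) = −252.0 × ln(1 − 0.1824) = 50.748.
V = 12 × 6 × 3 = 216 m³.
T = 0.161·V/[−S·ln(1−ᾱ)] = 0.161·216/50.748 = 0.69 s.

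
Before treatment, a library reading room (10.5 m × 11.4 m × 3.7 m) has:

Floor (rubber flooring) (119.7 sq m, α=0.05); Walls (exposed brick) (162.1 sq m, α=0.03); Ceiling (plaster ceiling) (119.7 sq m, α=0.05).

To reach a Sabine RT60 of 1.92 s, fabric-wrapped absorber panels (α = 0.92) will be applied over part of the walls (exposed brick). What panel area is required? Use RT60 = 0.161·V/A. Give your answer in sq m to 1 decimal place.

22.8

Total absorption A₁ = 119.7·0.05 + 162.1·0.03 + 119.7·0.05
  = 5.985 + 4.863 + 5.985 = 16.833 sq m sabins.
Required A₂ = 0.161·442.89/1.92 = 37.138 sabins.
Absorption to add: 37.138 − 16.833 = 20.305 sabins.
Net gain per sq m: Δα = 0.92 − 0.03 = 0.89.
Panel area = 20.305 / 0.89 = 22.8 sq m.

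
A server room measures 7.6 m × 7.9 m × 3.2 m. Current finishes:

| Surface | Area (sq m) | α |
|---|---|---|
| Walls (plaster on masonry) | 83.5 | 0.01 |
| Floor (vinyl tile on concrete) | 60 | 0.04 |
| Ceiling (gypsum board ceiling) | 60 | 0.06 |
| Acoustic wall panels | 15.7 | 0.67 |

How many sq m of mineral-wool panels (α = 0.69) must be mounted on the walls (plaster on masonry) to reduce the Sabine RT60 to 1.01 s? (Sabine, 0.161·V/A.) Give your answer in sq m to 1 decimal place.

Summing Sᵢαᵢ: 0.835 + 2.400 + 3.600 + 10.519 → A₁ = 17.354 sabins.
V = 192.128 m³. Target absorption A₂ = 0.161 × 192.128 / 1.01 = 30.626 sabins.
ΔA needed = 30.626 − 17.354 = 13.272 sabins.
Net gain per sq m: Δα = 0.69 − 0.01 = 0.68.
Panel area = 13.272 / 0.68 = 19.5 sq m.

19.5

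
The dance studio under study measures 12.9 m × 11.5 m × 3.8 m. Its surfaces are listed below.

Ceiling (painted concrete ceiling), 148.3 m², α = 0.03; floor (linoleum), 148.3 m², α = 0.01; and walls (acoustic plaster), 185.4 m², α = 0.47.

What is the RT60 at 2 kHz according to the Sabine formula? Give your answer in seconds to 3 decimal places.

0.975 s

Equivalent absorption area: A = 148.3*0.03 + 148.3*0.01 + 185.4*0.47 = 93.070 m².
Volume V = 12.9 × 11.5 × 3.8 = 563.73 m³.
RT60 = 0.161 · V / A = 0.161 × 563.73 / 93.070 = 0.975 s.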